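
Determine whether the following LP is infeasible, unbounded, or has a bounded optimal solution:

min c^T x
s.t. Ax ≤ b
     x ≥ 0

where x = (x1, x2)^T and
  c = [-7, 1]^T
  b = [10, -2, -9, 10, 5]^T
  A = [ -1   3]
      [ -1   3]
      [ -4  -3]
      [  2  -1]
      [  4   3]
One constraint requires 4x1 + 3x2 ≤ 5, while the constraint -4x1 - 3x2 ≤ -9 is equivalent to 4x1 + 3x2 ≥ 9. Together they would need 9 ≤ 4x1 + 3x2 ≤ 5, which is impossible since 9 > 5. No point satisfies all constraints.

Infeasible — the constraint set is empty.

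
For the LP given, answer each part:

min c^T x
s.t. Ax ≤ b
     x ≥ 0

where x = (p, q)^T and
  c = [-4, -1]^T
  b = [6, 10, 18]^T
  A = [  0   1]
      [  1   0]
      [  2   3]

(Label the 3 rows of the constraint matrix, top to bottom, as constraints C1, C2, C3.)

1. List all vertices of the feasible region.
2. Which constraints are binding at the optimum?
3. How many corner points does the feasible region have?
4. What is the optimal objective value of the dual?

1. (0, 0), (9, 0), (0, 6)
2. C3, q ≥ 0
3. 3
4. -36 (by strong duality, equal to the primal optimum)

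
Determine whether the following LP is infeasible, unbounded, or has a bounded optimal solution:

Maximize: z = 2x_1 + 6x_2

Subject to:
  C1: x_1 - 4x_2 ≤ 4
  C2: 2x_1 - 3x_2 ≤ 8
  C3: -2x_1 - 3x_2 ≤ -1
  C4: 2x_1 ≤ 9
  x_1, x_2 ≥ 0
Feasible point: (0, 1) satisfies every constraint, so the LP is feasible.
Direction d = (0, 1): for each constraint row a, a·d ≤ 0 —
  (1)(0) + (-4)(1) = -4 ≤ 0
  (2)(0) + (-3)(1) = -3 ≤ 0
  (-2)(0) + (-3)(1) = -3 ≤ 0
  (2)(0) + (0)(1) = 0 ≤ 0
and d ≥ 0, so (0, 1) + t·d stays feasible for every t ≥ 0. Along this ray z = 2x_1 + 6x_2 changes by 6 per unit t, so z → +∞.

Unbounded: there is a feasible ray along which z → +∞.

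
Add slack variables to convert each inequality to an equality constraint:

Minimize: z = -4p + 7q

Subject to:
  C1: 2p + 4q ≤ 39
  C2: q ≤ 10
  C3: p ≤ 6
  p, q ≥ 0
min z = -4p + 7q

s.t.
  2p + 4q + s1 = 39
  q + s2 = 10
  p + s3 = 6
  p, q, s1, s2, s3 ≥ 0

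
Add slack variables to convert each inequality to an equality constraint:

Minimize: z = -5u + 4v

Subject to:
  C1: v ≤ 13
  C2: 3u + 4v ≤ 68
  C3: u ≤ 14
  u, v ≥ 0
min z = -5u + 4v

s.t.
  v + s1 = 13
  3u + 4v + s2 = 68
  u + s3 = 14
  u, v, s1, s2, s3 ≥ 0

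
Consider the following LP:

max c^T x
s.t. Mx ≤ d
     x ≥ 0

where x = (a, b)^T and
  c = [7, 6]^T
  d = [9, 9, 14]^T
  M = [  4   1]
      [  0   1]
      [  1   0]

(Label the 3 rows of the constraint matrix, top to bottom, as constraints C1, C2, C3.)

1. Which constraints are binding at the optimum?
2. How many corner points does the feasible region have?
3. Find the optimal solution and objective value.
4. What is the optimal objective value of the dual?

1. C1, C2, a ≥ 0
2. 3
3. a = 0, b = 9, z = 54
4. 54 (by strong duality, equal to the primal optimum)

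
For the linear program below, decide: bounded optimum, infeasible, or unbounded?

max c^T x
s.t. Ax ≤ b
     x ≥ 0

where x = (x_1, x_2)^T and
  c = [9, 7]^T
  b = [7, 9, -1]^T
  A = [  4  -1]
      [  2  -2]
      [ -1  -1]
Feasible point: (0, 1) satisfies every constraint, so the LP is feasible.
Direction d = (0, 1): for each constraint row a, a·d ≤ 0 —
  (4)(0) + (-1)(1) = -1 ≤ 0
  (2)(0) + (-2)(1) = -2 ≤ 0
  (-1)(0) + (-1)(1) = -1 ≤ 0
and d ≥ 0, so (0, 1) + t·d stays feasible for every t ≥ 0. Along this ray z = 9x_1 + 7x_2 changes by 7 per unit t, so z → +∞.

The LP is unbounded; z can be made arbitrarily large.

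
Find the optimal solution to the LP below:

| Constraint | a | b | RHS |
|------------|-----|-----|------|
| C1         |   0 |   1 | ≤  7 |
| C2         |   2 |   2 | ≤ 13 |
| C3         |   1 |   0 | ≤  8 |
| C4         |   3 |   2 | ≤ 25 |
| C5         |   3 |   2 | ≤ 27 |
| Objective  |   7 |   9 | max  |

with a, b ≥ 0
a = 0, b = 6.5, z = 58.5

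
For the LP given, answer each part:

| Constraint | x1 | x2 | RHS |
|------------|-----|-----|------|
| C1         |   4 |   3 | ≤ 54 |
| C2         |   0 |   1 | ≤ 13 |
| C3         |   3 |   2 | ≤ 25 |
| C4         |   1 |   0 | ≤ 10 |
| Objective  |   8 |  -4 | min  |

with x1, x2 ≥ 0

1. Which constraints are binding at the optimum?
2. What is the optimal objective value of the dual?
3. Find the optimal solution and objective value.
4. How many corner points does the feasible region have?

1. C3, x1 ≥ 0
2. -50 (by strong duality, equal to the primal optimum)
3. x1 = 0, x2 = 12.5, z = -50
4. 3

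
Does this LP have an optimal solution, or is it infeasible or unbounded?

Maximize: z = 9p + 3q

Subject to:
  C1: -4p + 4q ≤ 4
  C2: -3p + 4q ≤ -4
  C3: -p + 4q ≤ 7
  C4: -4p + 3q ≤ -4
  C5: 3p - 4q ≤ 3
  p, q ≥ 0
C5 requires 3p - 4q ≤ 3, while C2 (-3p + 4q ≤ -4) is equivalent to 3p - 4q ≥ 4. Together they would need 4 ≤ 3p - 4q ≤ 3, which is impossible since 4 > 3. No point satisfies all constraints.

Infeasible — the constraint set is empty.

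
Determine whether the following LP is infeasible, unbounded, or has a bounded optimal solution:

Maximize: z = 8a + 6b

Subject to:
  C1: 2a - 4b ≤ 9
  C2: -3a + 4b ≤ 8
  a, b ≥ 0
Feasible point: (0, 0) satisfies every constraint, so the LP is feasible.
Direction d = (2, 1): for each constraint row a, a·d ≤ 0 —
  (2)(2) + (-4)(1) = 0 ≤ 0
  (-3)(2) + (4)(1) = -2 ≤ 0
and d ≥ 0, so (0, 0) + t·d stays feasible for every t ≥ 0. Along this ray z = 8a + 6b changes by 22 per unit t, so z → +∞.

The LP is unbounded; z can be made arbitrarily large.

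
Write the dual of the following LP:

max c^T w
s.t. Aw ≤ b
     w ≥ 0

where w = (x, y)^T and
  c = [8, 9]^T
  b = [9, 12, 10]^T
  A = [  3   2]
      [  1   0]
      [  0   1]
Minimize: z = 9y1 + 12y2 + 10y3

Subject to:
  C1: -3y1 - y2 ≤ -8
  C2: -2y1 - y3 ≤ -9
  y1, y2, y3 ≥ 0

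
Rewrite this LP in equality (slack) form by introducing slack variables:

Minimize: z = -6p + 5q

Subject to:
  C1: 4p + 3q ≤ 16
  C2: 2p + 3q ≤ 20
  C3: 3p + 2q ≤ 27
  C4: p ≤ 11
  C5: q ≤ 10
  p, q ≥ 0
min z = -6p + 5q

s.t.
  4p + 3q + s1 = 16
  2p + 3q + s2 = 20
  3p + 2q + s3 = 27
  p + s4 = 11
  q + s5 = 10
  p, q, s1, s2, s3, s4, s5 ≥ 0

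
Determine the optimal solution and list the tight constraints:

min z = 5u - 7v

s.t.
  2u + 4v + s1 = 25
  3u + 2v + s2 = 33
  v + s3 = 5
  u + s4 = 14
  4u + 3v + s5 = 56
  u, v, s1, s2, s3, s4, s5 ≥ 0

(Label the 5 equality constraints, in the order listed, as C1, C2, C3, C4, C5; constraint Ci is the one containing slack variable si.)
Optimal: u = 0, v = 5
Binding: C3, u ≥ 0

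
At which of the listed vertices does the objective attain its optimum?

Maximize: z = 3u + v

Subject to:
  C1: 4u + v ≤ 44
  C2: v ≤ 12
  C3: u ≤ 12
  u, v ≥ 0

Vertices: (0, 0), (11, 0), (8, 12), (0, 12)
Evaluating z = 3u + v at each vertex:
  (0, 0): z = 0
  (11, 0): z = 33
  (8, 12): z = 36
  (0, 12): z = 12

The largest value is z = 36, attained at (8, 12).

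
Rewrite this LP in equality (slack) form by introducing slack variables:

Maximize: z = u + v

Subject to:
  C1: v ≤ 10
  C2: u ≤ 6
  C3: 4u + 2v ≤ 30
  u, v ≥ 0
max z = u + v

s.t.
  v + s1 = 10
  u + s2 = 6
  4u + 2v + s3 = 30
  u, v, s1, s2, s3 ≥ 0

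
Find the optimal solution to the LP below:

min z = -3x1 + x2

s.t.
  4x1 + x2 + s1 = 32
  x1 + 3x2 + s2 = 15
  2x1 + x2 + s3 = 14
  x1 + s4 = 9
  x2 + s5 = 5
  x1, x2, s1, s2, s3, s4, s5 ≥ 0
Each vertex is the intersection of two constraint boundaries that also satisfies all remaining constraints:
  x1 = 0 and x2 = 0 → (0, 0)
  2x1 + x2 = 14 and x2 = 0 → (7, 0)
  x1 + 3x2 = 15 and 2x1 + x2 = 14 → (5.4, 3.2)
  x1 + 3x2 = 15 and x2 = 5 → (0, 5)

Evaluating z = -3x1 + x2 at each vertex:
  (0, 0): z = 0
  (7, 0): z = -21
  (5.4, 3.2): z = -13
  (0, 5): z = 5

The minimum is at (7, 0) with z = -21.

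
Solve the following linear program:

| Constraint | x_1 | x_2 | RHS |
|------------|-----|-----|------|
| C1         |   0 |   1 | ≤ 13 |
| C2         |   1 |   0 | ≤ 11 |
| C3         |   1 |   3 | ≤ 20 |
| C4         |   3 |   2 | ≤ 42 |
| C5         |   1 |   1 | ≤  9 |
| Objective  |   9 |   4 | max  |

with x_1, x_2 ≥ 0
x_1 = 9, x_2 = 0, z = 81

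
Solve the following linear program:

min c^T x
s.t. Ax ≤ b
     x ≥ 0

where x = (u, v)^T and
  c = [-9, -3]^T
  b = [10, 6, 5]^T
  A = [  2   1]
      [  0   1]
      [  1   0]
Each vertex is the intersection of two constraint boundaries that also satisfies all remaining constraints:
  u = 0 and v = 0 → (0, 0)
  2u + v = 10 and u = 5 → (5, 0)
  2u + v = 10 and v = 6 → (2, 6)
  v = 6 and u = 0 → (0, 6)

Evaluating z = -9u - 3v at each vertex:
  (0, 0): z = 0
  (5, 0): z = -45
  (2, 6): z = -36
  (0, 6): z = -18

The minimum is at (5, 0) with z = -45.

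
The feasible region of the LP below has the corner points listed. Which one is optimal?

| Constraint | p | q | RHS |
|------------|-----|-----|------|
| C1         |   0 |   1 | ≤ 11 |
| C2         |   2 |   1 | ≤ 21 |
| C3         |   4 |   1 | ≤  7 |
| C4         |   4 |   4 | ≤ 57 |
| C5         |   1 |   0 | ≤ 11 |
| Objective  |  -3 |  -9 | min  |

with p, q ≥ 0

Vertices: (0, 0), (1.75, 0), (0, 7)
(0, 7) with z = -63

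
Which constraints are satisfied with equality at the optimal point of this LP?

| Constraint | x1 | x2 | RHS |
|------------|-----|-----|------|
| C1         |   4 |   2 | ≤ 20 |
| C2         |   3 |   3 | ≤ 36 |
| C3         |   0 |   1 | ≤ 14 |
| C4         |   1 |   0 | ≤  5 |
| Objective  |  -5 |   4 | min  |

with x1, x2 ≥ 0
Optimal: x1 = 5, x2 = 0
Slack at optimum:
  C1: slack = 0 (binding)
  C2: slack = 21
  C3: slack = 14
  C4: slack = 0 (binding)
  x1 ≥ 0: x1 = 5
  x2 ≥ 0: x2 = 0 (binding)
Binding constraints: C1, C4, x2 ≥ 0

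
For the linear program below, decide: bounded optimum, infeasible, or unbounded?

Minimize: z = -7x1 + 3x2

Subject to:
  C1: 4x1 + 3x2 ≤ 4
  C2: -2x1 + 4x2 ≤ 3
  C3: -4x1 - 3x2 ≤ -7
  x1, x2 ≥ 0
C1 requires 4x1 + 3x2 ≤ 4, while C3 (-4x1 - 3x2 ≤ -7) is equivalent to 4x1 + 3x2 ≥ 7. Together they would need 7 ≤ 4x1 + 3x2 ≤ 4, which is impossible since 7 > 4. No point satisfies all constraints.

Infeasible: no point satisfies all constraints simultaneously.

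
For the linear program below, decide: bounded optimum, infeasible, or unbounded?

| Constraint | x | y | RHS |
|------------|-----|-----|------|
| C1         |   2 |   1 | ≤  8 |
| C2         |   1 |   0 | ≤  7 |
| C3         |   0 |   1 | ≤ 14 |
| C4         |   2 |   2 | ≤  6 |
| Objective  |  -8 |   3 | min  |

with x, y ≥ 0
The point (3, 0) satisfies every constraint, so the LP is feasible; the constraints give x ≤ 7 and y ≤ 14, which with x, y ≥ 0 keep the feasible region inside a bounded box. A feasible, bounded LP attains a finite optimum at a vertex.

Evaluating z = -8x + 3y at each vertex:
  (0, 0): z = 0
  (3, 0): z = -24
  (0, 3): z = 9

Bounded optimum: z* = -24 at (3, 0).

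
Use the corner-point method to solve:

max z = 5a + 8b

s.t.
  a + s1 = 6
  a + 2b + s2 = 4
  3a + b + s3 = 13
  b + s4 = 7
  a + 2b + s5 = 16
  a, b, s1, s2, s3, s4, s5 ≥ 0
a = 4, b = 0, z = 20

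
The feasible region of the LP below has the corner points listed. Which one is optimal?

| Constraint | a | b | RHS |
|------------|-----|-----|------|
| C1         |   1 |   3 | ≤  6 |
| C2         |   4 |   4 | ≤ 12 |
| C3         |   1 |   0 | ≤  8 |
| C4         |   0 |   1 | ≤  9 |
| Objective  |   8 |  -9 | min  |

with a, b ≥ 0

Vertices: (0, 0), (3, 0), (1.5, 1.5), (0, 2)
Evaluating z = 8a - 9b at each vertex:
  (0, 0): z = 0
  (3, 0): z = 24
  (1.5, 1.5): z = -1.5
  (0, 2): z = -18

The smallest value is z = -18, attained at (0, 2).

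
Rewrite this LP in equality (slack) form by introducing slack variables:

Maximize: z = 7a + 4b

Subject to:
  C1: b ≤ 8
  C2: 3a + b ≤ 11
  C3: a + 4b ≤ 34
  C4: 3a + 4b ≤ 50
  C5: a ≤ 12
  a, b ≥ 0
max z = 7a + 4b

s.t.
  b + s1 = 8
  3a + b + s2 = 11
  a + 4b + s3 = 34
  3a + 4b + s4 = 50
  a + s5 = 12
  a, b, s1, s2, s3, s4, s5 ≥ 0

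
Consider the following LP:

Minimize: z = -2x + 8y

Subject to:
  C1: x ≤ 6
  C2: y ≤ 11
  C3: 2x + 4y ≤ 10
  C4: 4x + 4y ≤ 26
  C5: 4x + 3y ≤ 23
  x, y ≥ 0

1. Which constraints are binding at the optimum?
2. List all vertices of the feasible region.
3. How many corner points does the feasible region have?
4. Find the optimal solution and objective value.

1. C3, y ≥ 0
2. (0, 0), (5, 0), (0, 2.5)
3. 3
4. x = 5, y = 0, z = -10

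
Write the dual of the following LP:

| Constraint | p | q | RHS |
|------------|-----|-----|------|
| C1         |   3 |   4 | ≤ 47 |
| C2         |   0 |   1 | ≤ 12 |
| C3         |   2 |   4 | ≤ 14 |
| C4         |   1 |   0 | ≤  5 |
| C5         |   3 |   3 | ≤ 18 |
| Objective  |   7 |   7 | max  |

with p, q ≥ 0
Minimize: z = 47y1 + 12y2 + 14y3 + 5y4 + 18y5

Subject to:
  C1: -3y1 - 2y3 - y4 - 3y5 ≤ -7
  C2: -4y1 - y2 - 4y3 - 3y5 ≤ -7
  y1, y2, y3, y4, y5 ≥ 0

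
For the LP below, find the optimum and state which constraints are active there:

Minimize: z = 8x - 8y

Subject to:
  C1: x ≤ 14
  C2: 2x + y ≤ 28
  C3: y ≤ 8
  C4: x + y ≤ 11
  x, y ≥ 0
Optimal: x = 0, y = 8
Binding: C3, x ≥ 0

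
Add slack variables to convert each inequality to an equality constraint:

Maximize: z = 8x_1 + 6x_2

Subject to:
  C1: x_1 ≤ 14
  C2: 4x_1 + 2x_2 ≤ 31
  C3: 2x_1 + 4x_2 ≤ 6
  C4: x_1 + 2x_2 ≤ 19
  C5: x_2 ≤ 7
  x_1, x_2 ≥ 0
max z = 8x_1 + 6x_2

s.t.
  x_1 + s1 = 14
  4x_1 + 2x_2 + s2 = 31
  2x_1 + 4x_2 + s3 = 6
  x_1 + 2x_2 + s4 = 19
  x_2 + s5 = 7
  x_1, x_2, s1, s2, s3, s4, s5 ≥ 0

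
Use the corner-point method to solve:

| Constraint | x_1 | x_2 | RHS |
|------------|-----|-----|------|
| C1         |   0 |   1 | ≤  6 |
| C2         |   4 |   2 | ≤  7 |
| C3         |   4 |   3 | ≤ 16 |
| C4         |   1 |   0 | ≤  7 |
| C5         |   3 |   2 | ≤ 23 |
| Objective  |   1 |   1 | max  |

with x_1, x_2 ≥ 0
Each vertex is the intersection of two constraint boundaries that also satisfies all remaining constraints:
  x_1 = 0 and x_2 = 0 → (0, 0)
  4x_1 + 2x_2 = 7 and x_2 = 0 → (1.75, 0)
  4x_1 + 2x_2 = 7 and x_1 = 0 → (0, 3.5)

Evaluating z = x_1 + x_2 at each vertex:
  (0, 0): z = 0
  (1.75, 0): z = 1.75
  (0, 3.5): z = 3.5

The maximum is at (0, 3.5) with z = 3.5.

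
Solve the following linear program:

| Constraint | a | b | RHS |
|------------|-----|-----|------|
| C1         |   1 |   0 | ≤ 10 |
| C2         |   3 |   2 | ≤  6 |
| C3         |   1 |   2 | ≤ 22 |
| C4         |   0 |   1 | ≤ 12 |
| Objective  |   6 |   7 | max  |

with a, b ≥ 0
Each vertex is the intersection of two constraint boundaries that also satisfies all remaining constraints:
  a = 0 and b = 0 → (0, 0)
  3a + 2b = 6 and b = 0 → (2, 0)
  3a + 2b = 6 and a = 0 → (0, 3)

Evaluating z = 6a + 7b at each vertex:
  (0, 0): z = 0
  (2, 0): z = 12
  (0, 3): z = 21

The maximum is at (0, 3) with z = 21.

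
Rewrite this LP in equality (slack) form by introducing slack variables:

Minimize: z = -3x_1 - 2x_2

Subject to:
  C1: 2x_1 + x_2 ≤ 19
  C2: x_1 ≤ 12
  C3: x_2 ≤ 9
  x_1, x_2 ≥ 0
min z = -3x_1 - 2x_2

s.t.
  2x_1 + x_2 + s1 = 19
  x_1 + s2 = 12
  x_2 + s3 = 9
  x_1, x_2, s1, s2, s3 ≥ 0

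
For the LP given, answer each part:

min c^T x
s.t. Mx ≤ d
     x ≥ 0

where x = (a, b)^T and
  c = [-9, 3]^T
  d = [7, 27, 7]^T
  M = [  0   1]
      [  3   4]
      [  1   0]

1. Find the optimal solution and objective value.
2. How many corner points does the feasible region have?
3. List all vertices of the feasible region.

1. a = 7, b = 0, z = -63
2. 4
3. (0, 0), (7, 0), (7, 1.5), (0, 6.75)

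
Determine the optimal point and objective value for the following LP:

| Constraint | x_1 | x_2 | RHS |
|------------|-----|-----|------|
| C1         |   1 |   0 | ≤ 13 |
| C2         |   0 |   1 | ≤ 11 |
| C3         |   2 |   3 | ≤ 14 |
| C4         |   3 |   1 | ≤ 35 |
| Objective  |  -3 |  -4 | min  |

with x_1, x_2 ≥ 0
x_1 = 7, x_2 = 0, z = -21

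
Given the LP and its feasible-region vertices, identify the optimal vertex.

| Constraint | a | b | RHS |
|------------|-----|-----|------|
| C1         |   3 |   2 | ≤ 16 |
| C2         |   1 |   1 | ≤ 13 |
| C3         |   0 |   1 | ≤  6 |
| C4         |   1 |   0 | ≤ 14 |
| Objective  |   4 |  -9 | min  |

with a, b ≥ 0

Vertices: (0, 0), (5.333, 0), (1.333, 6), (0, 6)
Evaluating z = 4a - 9b at each vertex:
  (0, 0): z = 0
  (5.333, 0): z = 21.33
  (1.333, 6): z = -48.67
  (0, 6): z = -54

The smallest value is z = -54, attained at (0, 6).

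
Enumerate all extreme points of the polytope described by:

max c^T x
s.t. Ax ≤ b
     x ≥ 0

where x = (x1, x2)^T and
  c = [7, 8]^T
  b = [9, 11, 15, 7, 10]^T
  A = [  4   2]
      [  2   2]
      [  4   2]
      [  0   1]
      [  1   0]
Each vertex is the intersection of two constraint boundaries that also satisfies all remaining constraints:
  x1 = 0 and x2 = 0 → (0, 0)
  4x1 + 2x2 = 9 and x2 = 0 → (2.25, 0)
  4x1 + 2x2 = 9 and x1 = 0 → (0, 4.5)

Vertices: (0, 0), (2.25, 0), (0, 4.5)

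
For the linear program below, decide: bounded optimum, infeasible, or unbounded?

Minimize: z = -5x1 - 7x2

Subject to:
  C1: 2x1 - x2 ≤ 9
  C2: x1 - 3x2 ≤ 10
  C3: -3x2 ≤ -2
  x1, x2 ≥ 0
Feasible point: (0, 1) satisfies every constraint, so the LP is feasible.
Direction d = (0, 1): for each constraint row a, a·d ≤ 0 —
  (2)(0) + (-1)(1) = -1 ≤ 0
  (1)(0) + (-3)(1) = -3 ≤ 0
  (0)(0) + (-3)(1) = -3 ≤ 0
and d ≥ 0, so (0, 1) + t·d stays feasible for every t ≥ 0. Along this ray z = -5x1 - 7x2 changes by -7 per unit t, so z → −∞.

Unbounded: there is a feasible ray along which z → −∞.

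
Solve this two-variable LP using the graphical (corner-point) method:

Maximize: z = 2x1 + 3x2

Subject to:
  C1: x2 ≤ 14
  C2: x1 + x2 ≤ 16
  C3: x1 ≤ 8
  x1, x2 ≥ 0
Each vertex is the intersection of two constraint boundaries that also satisfies all remaining constraints:
  x1 = 0 and x2 = 0 → (0, 0)
  x1 = 8 and x2 = 0 → (8, 0)
  x1 + x2 = 16 and x1 = 8 → (8, 8)
  x2 = 14 and x1 + x2 = 16 → (2, 14)
  x2 = 14 and x1 = 0 → (0, 14)

Evaluating z = 2x1 + 3x2 at each vertex:
  (0, 0): z = 0
  (8, 0): z = 16
  (8, 8): z = 40
  (2, 14): z = 46
  (0, 14): z = 42

The maximum is at (2, 14) with z = 46.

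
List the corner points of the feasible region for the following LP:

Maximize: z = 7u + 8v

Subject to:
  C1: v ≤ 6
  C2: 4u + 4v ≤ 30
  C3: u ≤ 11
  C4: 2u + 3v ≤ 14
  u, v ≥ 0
Each vertex is the intersection of two constraint boundaries that also satisfies all remaining constraints:
  u = 0 and v = 0 → (0, 0)
  2u + 3v = 14 and v = 0 → (7, 0)
  2u + 3v = 14 and u = 0 → (0, 4.667)

Vertices: (0, 0), (7, 0), (0, 4.667)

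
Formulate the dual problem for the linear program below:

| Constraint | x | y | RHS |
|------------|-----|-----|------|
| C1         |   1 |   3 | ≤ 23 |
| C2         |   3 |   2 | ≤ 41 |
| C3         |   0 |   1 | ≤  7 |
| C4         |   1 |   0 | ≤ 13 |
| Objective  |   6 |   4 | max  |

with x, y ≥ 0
Minimize: z = 23y1 + 41y2 + 7y3 + 13y4

Subject to:
  C1: -y1 - 3y2 - y4 ≤ -6
  C2: -3y1 - 2y2 - y3 ≤ -4
  y1, y2, y3, y4 ≥ 0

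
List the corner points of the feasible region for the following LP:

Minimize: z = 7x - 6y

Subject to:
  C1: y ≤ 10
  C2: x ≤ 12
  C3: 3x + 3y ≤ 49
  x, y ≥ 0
Each vertex is the intersection of two constraint boundaries that also satisfies all remaining constraints:
  x = 0 and y = 0 → (0, 0)
  x = 12 and y = 0 → (12, 0)
  x = 12 and 3x + 3y = 49 → (12, 4.333)
  y = 10 and 3x + 3y = 49 → (6.333, 10)
  y = 10 and x = 0 → (0, 10)

Vertices: (0, 0), (12, 0), (12, 4.333), (6.333, 10), (0, 10)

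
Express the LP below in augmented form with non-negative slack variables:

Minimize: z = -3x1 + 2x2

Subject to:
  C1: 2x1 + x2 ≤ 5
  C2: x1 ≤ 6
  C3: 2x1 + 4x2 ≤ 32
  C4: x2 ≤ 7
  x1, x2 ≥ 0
min z = -3x1 + 2x2

s.t.
  2x1 + x2 + s1 = 5
  x1 + s2 = 6
  2x1 + 4x2 + s3 = 32
  x2 + s4 = 7
  x1, x2, s1, s2, s3, s4 ≥ 0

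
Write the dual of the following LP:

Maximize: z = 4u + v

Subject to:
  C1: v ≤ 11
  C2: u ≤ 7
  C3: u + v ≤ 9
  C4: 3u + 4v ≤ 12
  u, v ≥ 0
Minimize: z = 11y1 + 7y2 + 9y3 + 12y4

Subject to:
  C1: -y2 - y3 - 3y4 ≤ -4
  C2: -y1 - y3 - 4y4 ≤ -1
  y1, y2, y3, y4 ≥ 0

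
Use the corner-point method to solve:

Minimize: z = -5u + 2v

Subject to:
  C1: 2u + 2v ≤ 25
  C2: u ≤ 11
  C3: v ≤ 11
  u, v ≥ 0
Each vertex is the intersection of two constraint boundaries that also satisfies all remaining constraints:
  u = 0 and v = 0 → (0, 0)
  u = 11 and v = 0 → (11, 0)
  2u + 2v = 25 and u = 11 → (11, 1.5)
  2u + 2v = 25 and v = 11 → (1.5, 11)
  v = 11 and u = 0 → (0, 11)

Evaluating z = -5u + 2v at each vertex:
  (0, 0): z = 0
  (11, 0): z = -55
  (11, 1.5): z = -52
  (1.5, 11): z = 14.5
  (0, 11): z = 22

The minimum is at (11, 0) with z = -55.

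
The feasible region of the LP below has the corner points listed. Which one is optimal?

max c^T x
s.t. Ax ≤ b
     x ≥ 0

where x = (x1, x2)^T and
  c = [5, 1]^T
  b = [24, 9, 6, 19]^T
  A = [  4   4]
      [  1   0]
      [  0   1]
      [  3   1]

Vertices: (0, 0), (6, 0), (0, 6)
Evaluating z = 5x1 + x2 at each vertex:
  (0, 0): z = 0
  (6, 0): z = 30
  (0, 6): z = 6

The largest value is z = 30, attained at (6, 0).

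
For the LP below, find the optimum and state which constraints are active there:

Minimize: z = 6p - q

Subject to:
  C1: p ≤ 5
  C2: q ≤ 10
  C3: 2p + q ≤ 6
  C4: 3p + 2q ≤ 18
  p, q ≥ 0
Optimal: p = 0, q = 6
Binding: C3, p ≥ 0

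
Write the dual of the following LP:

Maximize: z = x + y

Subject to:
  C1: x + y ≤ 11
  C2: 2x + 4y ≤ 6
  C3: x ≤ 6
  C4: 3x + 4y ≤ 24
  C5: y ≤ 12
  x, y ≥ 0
Minimize: z = 11y1 + 6y2 + 6y3 + 24y4 + 12y5

Subject to:
  C1: -y1 - 2y2 - y3 - 3y4 ≤ -1
  C2: -y1 - 4y2 - 4y4 - y5 ≤ -1
  y1, y2, y3, y4, y5 ≥ 0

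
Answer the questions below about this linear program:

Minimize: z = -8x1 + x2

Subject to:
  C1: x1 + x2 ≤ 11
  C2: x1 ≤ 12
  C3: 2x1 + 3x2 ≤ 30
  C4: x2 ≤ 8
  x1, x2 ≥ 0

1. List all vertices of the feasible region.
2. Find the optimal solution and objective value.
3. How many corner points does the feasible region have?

1. (0, 0), (11, 0), (3, 8), (0, 8)
2. x1 = 11, x2 = 0, z = -88
3. 4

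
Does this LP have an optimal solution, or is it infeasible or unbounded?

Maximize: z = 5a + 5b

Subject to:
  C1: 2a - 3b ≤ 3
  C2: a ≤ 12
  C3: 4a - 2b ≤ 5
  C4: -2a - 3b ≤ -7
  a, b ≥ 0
Feasible point: (0, 3) satisfies every constraint, so the LP is feasible.
Direction d = (0, 1): for each constraint row a, a·d ≤ 0 —
  (2)(0) + (-3)(1) = -3 ≤ 0
  (1)(0) + (0)(1) = 0 ≤ 0
  (4)(0) + (-2)(1) = -2 ≤ 0
  (-2)(0) + (-3)(1) = -3 ≤ 0
and d ≥ 0, so (0, 3) + t·d stays feasible for every t ≥ 0. Along this ray z = 5a + 5b changes by 5 per unit t, so z → +∞.

Unbounded — the objective can increase without bound over the feasible region.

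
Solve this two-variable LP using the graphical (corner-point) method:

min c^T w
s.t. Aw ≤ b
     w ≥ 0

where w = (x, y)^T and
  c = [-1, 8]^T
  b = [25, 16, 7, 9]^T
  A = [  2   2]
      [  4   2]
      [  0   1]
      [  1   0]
Each vertex is the intersection of two constraint boundaries that also satisfies all remaining constraints:
  x = 0 and y = 0 → (0, 0)
  4x + 2y = 16 and y = 0 → (4, 0)
  4x + 2y = 16 and y = 7 → (0.5, 7)
  y = 7 and x = 0 → (0, 7)

Evaluating z = -x + 8y at each vertex:
  (0, 0): z = 0
  (4, 0): z = -4
  (0.5, 7): z = 55.5
  (0, 7): z = 56

The minimum is at (4, 0) with z = -4.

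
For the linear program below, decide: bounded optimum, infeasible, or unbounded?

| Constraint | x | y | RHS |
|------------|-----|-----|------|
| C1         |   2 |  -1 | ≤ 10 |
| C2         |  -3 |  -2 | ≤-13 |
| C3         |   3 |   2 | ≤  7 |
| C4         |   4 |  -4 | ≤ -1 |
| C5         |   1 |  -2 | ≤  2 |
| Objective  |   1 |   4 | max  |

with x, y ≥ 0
C3 requires 3x + 2y ≤ 7, while C2 (-3x - 2y ≤ -13) is equivalent to 3x + 2y ≥ 13. Together they would need 13 ≤ 3x + 2y ≤ 7, which is impossible since 13 > 7. No point satisfies all constraints.

The feasible region is empty; the LP is infeasible.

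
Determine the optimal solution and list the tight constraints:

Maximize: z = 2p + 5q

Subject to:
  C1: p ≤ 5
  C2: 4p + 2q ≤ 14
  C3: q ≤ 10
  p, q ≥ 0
Optimal: p = 0, q = 7
Binding: C2, p ≥ 0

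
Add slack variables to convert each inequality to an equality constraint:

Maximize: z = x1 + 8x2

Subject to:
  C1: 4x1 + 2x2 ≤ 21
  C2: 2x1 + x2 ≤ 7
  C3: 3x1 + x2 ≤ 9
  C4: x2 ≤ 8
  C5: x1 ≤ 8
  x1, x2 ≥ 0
max z = x1 + 8x2

s.t.
  4x1 + 2x2 + s1 = 21
  2x1 + x2 + s2 = 7
  3x1 + x2 + s3 = 9
  x2 + s4 = 8
  x1 + s5 = 8
  x1, x2, s1, s2, s3, s4, s5 ≥ 0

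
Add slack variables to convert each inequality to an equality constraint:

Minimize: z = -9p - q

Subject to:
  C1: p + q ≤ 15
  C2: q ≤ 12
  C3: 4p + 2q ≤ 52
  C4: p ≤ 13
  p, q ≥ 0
min z = -9p - q

s.t.
  p + q + s1 = 15
  q + s2 = 12
  4p + 2q + s3 = 52
  p + s4 = 13
  p, q, s1, s2, s3, s4 ≥ 0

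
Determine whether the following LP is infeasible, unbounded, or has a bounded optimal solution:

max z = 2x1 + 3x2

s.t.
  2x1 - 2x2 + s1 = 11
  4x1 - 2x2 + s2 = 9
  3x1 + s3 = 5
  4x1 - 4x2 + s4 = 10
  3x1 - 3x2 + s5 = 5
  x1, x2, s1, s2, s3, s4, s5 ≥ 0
Feasible point: (0, 0) satisfies every constraint, so the LP is feasible.
Direction d = (0, 1): for each constraint row a, a·d ≤ 0 —
  (2)(0) + (-2)(1) = -2 ≤ 0
  (4)(0) + (-2)(1) = -2 ≤ 0
  (3)(0) + (0)(1) = 0 ≤ 0
  (4)(0) + (-4)(1) = -4 ≤ 0
  (3)(0) + (-3)(1) = -3 ≤ 0
and d ≥ 0, so (0, 0) + t·d stays feasible for every t ≥ 0. Along this ray z = 2x1 + 3x2 changes by 3 per unit t, so z → +∞.

Unbounded — the objective can increase without bound over the feasible region.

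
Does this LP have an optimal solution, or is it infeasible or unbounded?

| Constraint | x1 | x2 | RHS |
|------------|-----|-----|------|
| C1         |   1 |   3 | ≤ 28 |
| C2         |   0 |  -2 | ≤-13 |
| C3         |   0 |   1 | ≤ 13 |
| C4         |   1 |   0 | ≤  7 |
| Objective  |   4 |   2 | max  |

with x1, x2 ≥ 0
The point (7, 7) satisfies every constraint, so the LP is feasible; the constraints give x1 ≤ 7 and x2 ≤ 13, which with x1, x2 ≥ 0 keep the feasible region inside a bounded box. A feasible, bounded LP attains a finite optimum at a vertex.

Feasible with finite optimum z* = 42 at (7, 7).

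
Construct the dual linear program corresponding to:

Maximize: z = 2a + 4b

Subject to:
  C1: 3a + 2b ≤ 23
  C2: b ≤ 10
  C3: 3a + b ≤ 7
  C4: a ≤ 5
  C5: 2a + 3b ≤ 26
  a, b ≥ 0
Minimize: z = 23y1 + 10y2 + 7y3 + 5y4 + 26y5

Subject to:
  C1: -3y1 - 3y3 - y4 - 2y5 ≤ -2
  C2: -2y1 - y2 - y3 - 3y5 ≤ -4
  y1, y2, y3, y4, y5 ≥ 0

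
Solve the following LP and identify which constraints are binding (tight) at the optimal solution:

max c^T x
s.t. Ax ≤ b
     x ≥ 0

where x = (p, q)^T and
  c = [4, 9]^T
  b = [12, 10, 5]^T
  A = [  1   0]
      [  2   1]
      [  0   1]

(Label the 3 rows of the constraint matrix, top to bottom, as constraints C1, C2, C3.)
Optimal: p = 2.5, q = 5
Binding: C2, C3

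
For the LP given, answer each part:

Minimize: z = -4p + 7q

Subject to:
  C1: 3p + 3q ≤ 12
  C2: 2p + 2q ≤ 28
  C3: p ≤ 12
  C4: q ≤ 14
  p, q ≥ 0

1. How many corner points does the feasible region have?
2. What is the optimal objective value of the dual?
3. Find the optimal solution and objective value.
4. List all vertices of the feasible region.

1. 3
2. -16 (by strong duality, equal to the primal optimum)
3. p = 4, q = 0, z = -16
4. (0, 0), (4, 0), (0, 4)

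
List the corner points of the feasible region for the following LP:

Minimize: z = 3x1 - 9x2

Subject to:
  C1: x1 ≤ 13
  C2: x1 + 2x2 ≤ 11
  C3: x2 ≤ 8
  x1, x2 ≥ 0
Each vertex is the intersection of two constraint boundaries that also satisfies all remaining constraints:
  x1 = 0 and x2 = 0 → (0, 0)
  x1 + 2x2 = 11 and x2 = 0 → (11, 0)
  x1 + 2x2 = 11 and x1 = 0 → (0, 5.5)

Vertices: (0, 0), (11, 0), (0, 5.5)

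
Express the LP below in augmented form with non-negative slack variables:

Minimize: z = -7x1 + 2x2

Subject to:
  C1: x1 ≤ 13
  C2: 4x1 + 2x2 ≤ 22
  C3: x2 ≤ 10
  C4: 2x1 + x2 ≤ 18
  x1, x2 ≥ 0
min z = -7x1 + 2x2

s.t.
  x1 + s1 = 13
  4x1 + 2x2 + s2 = 22
  x2 + s3 = 10
  2x1 + x2 + s4 = 18
  x1, x2, s1, s2, s3, s4 ≥ 0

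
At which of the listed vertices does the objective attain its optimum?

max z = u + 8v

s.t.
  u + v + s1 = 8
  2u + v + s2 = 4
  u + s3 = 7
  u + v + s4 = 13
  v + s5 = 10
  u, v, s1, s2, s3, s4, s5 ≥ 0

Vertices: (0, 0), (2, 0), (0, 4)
(0, 4) with z = 32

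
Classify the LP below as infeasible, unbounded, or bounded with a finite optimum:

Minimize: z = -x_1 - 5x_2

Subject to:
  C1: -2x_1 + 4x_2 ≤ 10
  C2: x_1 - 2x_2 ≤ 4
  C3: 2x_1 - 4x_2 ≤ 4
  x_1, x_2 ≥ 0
Feasible point: (0, 0) satisfies every constraint, so the LP is feasible.
Direction d = (2, 1): for each constraint row a, a·d ≤ 0 —
  (-2)(2) + (4)(1) = 0 ≤ 0
  (1)(2) + (-2)(1) = 0 ≤ 0
  (2)(2) + (-4)(1) = 0 ≤ 0
and d ≥ 0, so (0, 0) + t·d stays feasible for every t ≥ 0. Along this ray z = -x_1 - 5x_2 changes by -7 per unit t, so z → −∞.

Unbounded — the objective can decrease without bound over the feasible region.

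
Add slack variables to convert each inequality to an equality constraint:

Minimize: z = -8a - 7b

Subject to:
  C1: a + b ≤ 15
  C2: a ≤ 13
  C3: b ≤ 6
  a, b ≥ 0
min z = -8a - 7b

s.t.
  a + b + s1 = 15
  a + s2 = 13
  b + s3 = 6
  a, b, s1, s2, s3 ≥ 0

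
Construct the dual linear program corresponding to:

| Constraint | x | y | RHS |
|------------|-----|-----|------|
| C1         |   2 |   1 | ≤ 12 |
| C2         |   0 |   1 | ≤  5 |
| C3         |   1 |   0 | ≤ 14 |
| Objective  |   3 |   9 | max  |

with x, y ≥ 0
Minimize: z = 12y1 + 5y2 + 14y3

Subject to:
  C1: -2y1 - y3 ≤ -3
  C2: -y1 - y2 ≤ -9
  y1, y2, y3 ≥ 0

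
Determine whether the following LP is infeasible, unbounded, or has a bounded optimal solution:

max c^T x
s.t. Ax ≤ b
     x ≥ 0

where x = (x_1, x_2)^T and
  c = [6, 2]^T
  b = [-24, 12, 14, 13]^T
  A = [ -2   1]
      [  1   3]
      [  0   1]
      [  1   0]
The point (12, 0) satisfies every constraint, so the LP is feasible; the constraints give x_1 ≤ 13 and x_2 ≤ 14, which with x_1, x_2 ≥ 0 keep the feasible region inside a bounded box. A feasible, bounded LP attains a finite optimum at a vertex.

The LP has an optimal solution: (12, 0) with z = 72.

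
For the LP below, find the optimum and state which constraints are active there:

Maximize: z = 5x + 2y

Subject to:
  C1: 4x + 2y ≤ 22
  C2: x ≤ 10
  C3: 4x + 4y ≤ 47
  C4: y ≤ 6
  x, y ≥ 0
Optimal: x = 5.5, y = 0
Binding: C1, y ≥ 0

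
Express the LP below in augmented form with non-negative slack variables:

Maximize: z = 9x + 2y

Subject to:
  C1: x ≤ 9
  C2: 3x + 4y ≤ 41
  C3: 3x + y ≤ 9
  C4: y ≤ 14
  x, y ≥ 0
max z = 9x + 2y

s.t.
  x + s1 = 9
  3x + 4y + s2 = 41
  3x + y + s3 = 9
  y + s4 = 14
  x, y, s1, s2, s3, s4 ≥ 0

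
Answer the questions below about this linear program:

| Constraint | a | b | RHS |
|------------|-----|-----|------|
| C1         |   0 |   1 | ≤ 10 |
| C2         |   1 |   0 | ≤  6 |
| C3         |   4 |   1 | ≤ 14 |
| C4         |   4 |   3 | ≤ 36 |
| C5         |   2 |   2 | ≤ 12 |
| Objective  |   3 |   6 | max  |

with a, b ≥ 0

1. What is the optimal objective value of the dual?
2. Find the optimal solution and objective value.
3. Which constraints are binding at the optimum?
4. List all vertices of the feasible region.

1. 36 (by strong duality, equal to the primal optimum)
2. a = 0, b = 6, z = 36
3. C5, a ≥ 0
4. (0, 0), (3.5, 0), (2.667, 3.333), (0, 6)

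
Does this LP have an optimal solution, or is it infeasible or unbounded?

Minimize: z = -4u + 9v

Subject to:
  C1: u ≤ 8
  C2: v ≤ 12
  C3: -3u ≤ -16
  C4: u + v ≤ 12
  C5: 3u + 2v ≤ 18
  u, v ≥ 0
The point (6, 0) satisfies every constraint, so the LP is feasible; the constraints give u ≤ 8 and v ≤ 12, which with u, v ≥ 0 keep the feasible region inside a bounded box. A feasible, bounded LP attains a finite optimum at a vertex.

Evaluating z = -4u + 9v at each vertex:
  (5.333, 0): z = -21.33
  (6, 0): z = -24
  (5.333, 1): z = -12.33

Feasible with finite optimum z* = -24 at (6, 0).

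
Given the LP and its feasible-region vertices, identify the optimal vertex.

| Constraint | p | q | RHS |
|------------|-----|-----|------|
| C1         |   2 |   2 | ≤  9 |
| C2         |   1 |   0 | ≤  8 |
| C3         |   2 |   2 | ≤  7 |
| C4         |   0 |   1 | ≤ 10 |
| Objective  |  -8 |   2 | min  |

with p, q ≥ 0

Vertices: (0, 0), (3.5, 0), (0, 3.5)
Evaluating z = -8p + 2q at each vertex:
  (0, 0): z = 0
  (3.5, 0): z = -28
  (0, 3.5): z = 7

The smallest value is z = -28, attained at (3.5, 0).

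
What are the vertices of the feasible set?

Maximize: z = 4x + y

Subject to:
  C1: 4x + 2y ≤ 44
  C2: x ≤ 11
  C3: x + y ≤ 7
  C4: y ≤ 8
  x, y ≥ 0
Each vertex is the intersection of two constraint boundaries that also satisfies all remaining constraints:
  x = 0 and y = 0 → (0, 0)
  x + y = 7 and y = 0 → (7, 0)
  x + y = 7 and x = 0 → (0, 7)

Vertices: (0, 0), (7, 0), (0, 7)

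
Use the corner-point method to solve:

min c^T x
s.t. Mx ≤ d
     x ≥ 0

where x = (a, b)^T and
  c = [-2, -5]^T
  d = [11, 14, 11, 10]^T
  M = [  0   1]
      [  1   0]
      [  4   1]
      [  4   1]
Each vertex is the intersection of two constraint boundaries that also satisfies all remaining constraints:
  a = 0 and b = 0 → (0, 0)
  4a + b = 10 and b = 0 → (2.5, 0)
  4a + b = 10 and a = 0 → (0, 10)

Evaluating z = -2a - 5b at each vertex:
  (0, 0): z = 0
  (2.5, 0): z = -5
  (0, 10): z = -50

The minimum is at (0, 10) with z = -50.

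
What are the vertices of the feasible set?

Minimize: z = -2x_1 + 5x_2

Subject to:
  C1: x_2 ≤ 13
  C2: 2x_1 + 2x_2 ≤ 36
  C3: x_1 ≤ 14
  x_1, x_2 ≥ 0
Each vertex is the intersection of two constraint boundaries that also satisfies all remaining constraints:
  x_1 = 0 and x_2 = 0 → (0, 0)
  x_1 = 14 and x_2 = 0 → (14, 0)
  2x_1 + 2x_2 = 36 and x_1 = 14 → (14, 4)
  x_2 = 13 and 2x_1 + 2x_2 = 36 → (5, 13)
  x_2 = 13 and x_1 = 0 → (0, 13)

Vertices: (0, 0), (14, 0), (14, 4), (5, 13), (0, 13)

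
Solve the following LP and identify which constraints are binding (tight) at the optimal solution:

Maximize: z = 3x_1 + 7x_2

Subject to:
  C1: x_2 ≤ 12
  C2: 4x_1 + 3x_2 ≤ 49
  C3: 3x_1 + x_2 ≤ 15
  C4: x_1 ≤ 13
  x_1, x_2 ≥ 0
Optimal: x_1 = 1, x_2 = 12
Slack at optimum:
  C1: slack = 0 (binding)
  C2: slack = 9
  C3: slack = 0 (binding)
  C4: slack = 12
  x_1 ≥ 0: x_1 = 1
  x_2 ≥ 0: x_2 = 12
Binding constraints: C1, C3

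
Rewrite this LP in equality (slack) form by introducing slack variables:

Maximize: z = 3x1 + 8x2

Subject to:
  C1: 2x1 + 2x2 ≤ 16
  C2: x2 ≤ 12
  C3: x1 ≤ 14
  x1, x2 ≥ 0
max z = 3x1 + 8x2

s.t.
  2x1 + 2x2 + s1 = 16
  x2 + s2 = 12
  x1 + s3 = 14
  x1, x2, s1, s2, s3 ≥ 0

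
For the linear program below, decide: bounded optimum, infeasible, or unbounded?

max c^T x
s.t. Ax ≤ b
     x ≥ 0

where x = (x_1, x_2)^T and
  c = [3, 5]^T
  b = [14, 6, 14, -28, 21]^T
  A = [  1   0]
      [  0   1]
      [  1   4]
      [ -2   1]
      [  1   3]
The point (14, 0) satisfies every constraint, so the LP is feasible; the constraints give x_1 ≤ 14 and x_2 ≤ 6, which with x_1, x_2 ≥ 0 keep the feasible region inside a bounded box. A feasible, bounded LP attains a finite optimum at a vertex.

Evaluating z = 3x_1 + 5x_2 at each vertex:
  (14, 0): z = 42

Bounded optimum: z* = 42 at (14, 0).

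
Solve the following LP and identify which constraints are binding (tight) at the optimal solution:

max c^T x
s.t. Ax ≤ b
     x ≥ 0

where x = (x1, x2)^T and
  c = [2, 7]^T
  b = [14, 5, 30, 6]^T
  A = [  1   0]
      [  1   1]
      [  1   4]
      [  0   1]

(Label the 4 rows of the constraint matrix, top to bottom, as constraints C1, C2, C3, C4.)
Optimal: x1 = 0, x2 = 5
Binding: C2, x1 ≥ 0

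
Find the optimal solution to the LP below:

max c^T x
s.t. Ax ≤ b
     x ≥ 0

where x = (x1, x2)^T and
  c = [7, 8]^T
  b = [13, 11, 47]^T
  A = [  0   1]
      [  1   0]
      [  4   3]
Each vertex is the intersection of two constraint boundaries that also satisfies all remaining constraints:
  x1 = 0 and x2 = 0 → (0, 0)
  x1 = 11 and x2 = 0 → (11, 0)
  x1 = 11 and 4x1 + 3x2 = 47 → (11, 1)
  x2 = 13 and 4x1 + 3x2 = 47 → (2, 13)
  x2 = 13 and x1 = 0 → (0, 13)

Evaluating z = 7x1 + 8x2 at each vertex:
  (0, 0): z = 0
  (11, 0): z = 77
  (11, 1): z = 85
  (2, 13): z = 118
  (0, 13): z = 104

The maximum is at (2, 13) with z = 118.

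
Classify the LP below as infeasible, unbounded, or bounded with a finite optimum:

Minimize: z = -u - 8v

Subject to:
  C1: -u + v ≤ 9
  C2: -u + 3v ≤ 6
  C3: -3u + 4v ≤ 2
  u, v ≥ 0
Feasible point: (0, 0) satisfies every constraint, so the LP is feasible.
Direction d = (1, 0): for each constraint row a, a·d ≤ 0 —
  (-1)(1) + (1)(0) = -1 ≤ 0
  (-1)(1) + (3)(0) = -1 ≤ 0
  (-3)(1) + (4)(0) = -3 ≤ 0
and d ≥ 0, so (0, 0) + t·d stays feasible for every t ≥ 0. Along this ray z = -u - 8v changes by -1 per unit t, so z → −∞.

Unbounded — the objective can decrease without bound over the feasible region.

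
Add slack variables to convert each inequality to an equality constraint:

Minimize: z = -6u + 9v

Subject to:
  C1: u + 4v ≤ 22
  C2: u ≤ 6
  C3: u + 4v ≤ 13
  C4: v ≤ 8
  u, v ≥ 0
min z = -6u + 9v

s.t.
  u + 4v + s1 = 22
  u + s2 = 6
  u + 4v + s3 = 13
  v + s4 = 8
  u, v, s1, s2, s3, s4 ≥ 0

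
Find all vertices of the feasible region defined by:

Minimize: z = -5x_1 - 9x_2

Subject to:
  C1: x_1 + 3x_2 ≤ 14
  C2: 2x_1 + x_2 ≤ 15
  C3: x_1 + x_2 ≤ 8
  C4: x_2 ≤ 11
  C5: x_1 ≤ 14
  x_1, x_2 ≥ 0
Each vertex is the intersection of two constraint boundaries that also satisfies all remaining constraints:
  x_1 = 0 and x_2 = 0 → (0, 0)
  2x_1 + x_2 = 15 and x_2 = 0 → (7.5, 0)
  2x_1 + x_2 = 15 and x_1 + x_2 = 8 → (7, 1)
  x_1 + 3x_2 = 14 and x_1 + x_2 = 8 → (5, 3)
  x_1 + 3x_2 = 14 and x_1 = 0 → (0, 4.667)

Vertices: (0, 0), (7.5, 0), (7, 1), (5, 3), (0, 4.667)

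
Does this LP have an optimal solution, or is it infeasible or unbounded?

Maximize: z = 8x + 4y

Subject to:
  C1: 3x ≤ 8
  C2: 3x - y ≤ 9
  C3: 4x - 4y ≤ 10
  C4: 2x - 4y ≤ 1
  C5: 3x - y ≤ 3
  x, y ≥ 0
Feasible point: (0, 0) satisfies every constraint, so the LP is feasible.
Direction d = (0, 1): for each constraint row a, a·d ≤ 0 —
  (3)(0) + (0)(1) = 0 ≤ 0
  (3)(0) + (-1)(1) = -1 ≤ 0
  (4)(0) + (-4)(1) = -4 ≤ 0
  (2)(0) + (-4)(1) = -4 ≤ 0
  (3)(0) + (-1)(1) = -1 ≤ 0
and d ≥ 0, so (0, 0) + t·d stays feasible for every t ≥ 0. Along this ray z = 8x + 4y changes by 4 per unit t, so z → +∞.

Unbounded — the objective can increase without bound over the feasible region.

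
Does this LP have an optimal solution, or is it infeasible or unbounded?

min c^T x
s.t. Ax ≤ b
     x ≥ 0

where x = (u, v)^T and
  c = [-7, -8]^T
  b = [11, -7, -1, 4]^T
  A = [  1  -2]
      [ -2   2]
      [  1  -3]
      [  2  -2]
One constraint requires 2u - 2v ≤ 4, while the constraint -2u + 2v ≤ -7 is equivalent to 2u - 2v ≥ 7. Together they would need 7 ≤ 2u - 2v ≤ 4, which is impossible since 7 > 4. No point satisfies all constraints.

Infeasible — the constraint set is empty.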